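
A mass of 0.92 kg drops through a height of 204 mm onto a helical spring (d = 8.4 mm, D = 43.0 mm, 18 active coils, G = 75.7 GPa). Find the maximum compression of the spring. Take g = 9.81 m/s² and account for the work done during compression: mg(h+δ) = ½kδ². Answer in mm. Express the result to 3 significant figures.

k = Gd⁴/(8D³N_a) = (75.7×10³)(8.4⁴)/(8·43.0³·18) = 32.919 N/mm
W = mg = 0.92 × 9.81 = 9.0252 N
½kδ² − Wδ − Wh = 0 → δ = (W + √(W² + 2kWh))/k
δ = (9.0252 + √(81.454 + 121217))/32.919 = (9.0252 + 348.28)/32.919 = 10.854 mm

10.9 mm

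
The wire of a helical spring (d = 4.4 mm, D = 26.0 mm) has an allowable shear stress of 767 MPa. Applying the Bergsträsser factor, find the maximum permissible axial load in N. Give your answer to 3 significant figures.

C = D/d = 26.0/4.4 = 5.9091
K_B = (4C+2)/(4C−3) = 25.636/20.636 = 1.2423
τ_max = K·8FD/(πd³) → F_max = τ_allow·πd³/(8DK)
F_max = 767·π·4.4³/(8·26.0·1.2423) = 2.0526e+05/258.4 = 794.36 N

794 N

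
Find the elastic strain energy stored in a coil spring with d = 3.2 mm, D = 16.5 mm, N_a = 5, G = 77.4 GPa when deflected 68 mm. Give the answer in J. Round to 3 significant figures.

k = Gd⁴/(8D³N_a) = (77.4×10³)(3.2⁴)/(8·16.5³·5) = 45.168 N/mm
U = ½kδ² = 0.5 × 45.168 × 68² = 1.0443e+05 N·mm = 104.43 J

104 J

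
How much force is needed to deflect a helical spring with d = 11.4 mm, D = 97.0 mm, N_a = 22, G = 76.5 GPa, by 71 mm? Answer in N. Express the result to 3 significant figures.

k = Gd⁴/(8D³N_a) = (76.5×10³)(11.4⁴)/(8·97.0³·22) = 8.0436 N/mm
F = k·δ = 8.0436 × 71 = 571.1 N

571 N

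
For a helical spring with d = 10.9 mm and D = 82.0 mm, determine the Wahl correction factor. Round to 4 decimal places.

1.1967

C = D/d = 82.0/10.9 = 7.5229
K_W = (4C−1)/(4C−4) + 0.615/C = 29.092/26.092 + 0.0818 = 1.1967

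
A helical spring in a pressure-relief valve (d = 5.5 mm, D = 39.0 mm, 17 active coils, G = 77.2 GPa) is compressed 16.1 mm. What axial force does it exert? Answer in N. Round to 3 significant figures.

141 N

k = Gd⁴/(8D³N_a) = (77.2×10³)(5.5⁴)/(8·39.0³·17) = 8.7566 N/mm
F = k·δ = 8.7566 × 16.1 = 140.98 N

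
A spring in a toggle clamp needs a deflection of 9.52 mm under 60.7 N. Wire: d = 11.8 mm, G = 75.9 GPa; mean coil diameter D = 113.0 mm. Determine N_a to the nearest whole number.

Required rate k = F/δ = 60.7/9.52 = 6.3761 N/mm
N_a = Gd⁴/(8D³k) = (75.9×10³ × 11.8⁴)/(8 × 113.0³ × 6.3761)
    = 1.47153e+09 / 7.35999e+07 = 19.99 → 20 coils

20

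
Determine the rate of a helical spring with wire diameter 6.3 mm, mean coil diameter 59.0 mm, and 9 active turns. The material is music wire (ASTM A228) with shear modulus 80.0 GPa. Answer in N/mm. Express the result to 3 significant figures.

8.52 N/mm

k = Gd⁴/(8D³N_a) = (80.0×10³ × 6.3⁴) / (8 × 59.0³ × 9)
  = 1.26024e+08 / 1.47873e+07 = 8.5224 N/mm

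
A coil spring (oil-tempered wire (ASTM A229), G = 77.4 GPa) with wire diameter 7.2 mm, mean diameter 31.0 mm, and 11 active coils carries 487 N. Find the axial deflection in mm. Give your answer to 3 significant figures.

6.14 mm

k = Gd⁴/(8D³N_a) = (77.4×10³)(7.2⁴)/(8·31.0³·11) = 79.342 N/mm
δ = F/k = 487 / 79.342 = 6.138 mm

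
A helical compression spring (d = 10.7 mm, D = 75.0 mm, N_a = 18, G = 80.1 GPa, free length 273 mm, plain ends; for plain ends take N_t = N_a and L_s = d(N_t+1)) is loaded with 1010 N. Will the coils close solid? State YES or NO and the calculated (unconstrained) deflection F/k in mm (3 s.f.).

k = Gd⁴/(8D³N_a) = (80.1×10³)(10.7⁴)/(8·75.0³·18) = 17.283 N/mm
N_t = 18; L_s = 10.7·19 = 203.3 mm; δ_solid = L₀ − L_s = 273 − 203.3 = 69.7 mm
δ = F/k = 1010/17.283 = 58.439 mm
δ < δ_solid → spring does not go solid

NO, δ = 58.4 mm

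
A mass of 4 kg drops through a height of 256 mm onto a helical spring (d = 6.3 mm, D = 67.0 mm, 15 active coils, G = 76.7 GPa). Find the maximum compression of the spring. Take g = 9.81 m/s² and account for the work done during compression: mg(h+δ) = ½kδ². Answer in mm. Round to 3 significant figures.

90.1 mm

k = Gd⁴/(8D³N_a) = (76.7×10³)(6.3⁴)/(8·67.0³·15) = 3.3477 N/mm
W = mg = 4 × 9.81 = 39.24 N
½kδ² − Wδ − Wh = 0 → δ = (W + √(W² + 2kWh))/k
δ = (39.24 + √(1539.8 + 67259.1))/3.3477 = (39.24 + 262.3)/3.3477 = 90.071 mm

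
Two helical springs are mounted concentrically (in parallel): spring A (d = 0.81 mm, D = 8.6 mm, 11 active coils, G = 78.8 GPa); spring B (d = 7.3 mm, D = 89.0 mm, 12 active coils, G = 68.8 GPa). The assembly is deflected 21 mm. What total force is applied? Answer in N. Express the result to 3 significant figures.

73.4 N

k_A = Gd⁴/(8D³N_a) = (78.8×10³)(0.81⁴)/(8·8.6³·11) = 0.60602 N/mm
k_B = Gd⁴/(8D³N_a) = (68.8×10³)(7.3⁴)/(8·89.0³·12) = 2.8869 N/mm
Parallel: k_eq = 0.60602 + 2.8869 = 3.493 N/mm
F = k_eq·δ = 3.493·21 = 73.352 N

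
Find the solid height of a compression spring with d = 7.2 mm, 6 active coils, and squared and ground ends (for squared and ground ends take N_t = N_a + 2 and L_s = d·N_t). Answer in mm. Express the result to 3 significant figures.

57.6 mm

squared and ground ends: N_t = N_a + 2 = 6 + 2 = 8
L_s = d·N_t = 7.2 × 8 = 57.6 mm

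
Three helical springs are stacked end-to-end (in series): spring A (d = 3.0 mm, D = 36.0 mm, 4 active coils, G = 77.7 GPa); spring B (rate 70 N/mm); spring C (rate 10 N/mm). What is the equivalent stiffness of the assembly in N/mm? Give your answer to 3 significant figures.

2.84 N/mm

k_A = Gd⁴/(8D³N_a) = (77.7×10³)(3.0⁴)/(8·36.0³·4) = 4.2155 N/mm
Series: 1/k_eq = 1/4.2155 + 1/70 + 1/10 = 0.35151; k_eq = 2.8449 N/mm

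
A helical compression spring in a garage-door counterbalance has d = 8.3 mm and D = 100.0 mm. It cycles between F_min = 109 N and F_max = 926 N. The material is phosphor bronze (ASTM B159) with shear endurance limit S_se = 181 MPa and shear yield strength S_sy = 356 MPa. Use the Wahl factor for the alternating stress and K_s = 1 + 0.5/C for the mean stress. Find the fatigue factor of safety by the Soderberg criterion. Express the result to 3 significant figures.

C = D/d = 100.0/8.3 = 12.0482; K_W = (4C−1)/(4C−4)+0.615/C = 1.1189; K_s = 1+0.5/C = 1.0415
F_a = (F_max−F_min)/2 = 408.5 N; F_m = (F_max+F_min)/2 = 517.5 N
τ_a = K_W·8F_aD/(πd³) = 1.1189 × 181.93 = 203.56 MPa
τ_m = K_s·8F_mD/(πd³) = 1.0415 × 230.47 = 240.04 MPa
Soderberg: 1/n_f = τ_a/S_se + τ_m/S_sy = 203.56/181 + 240.04/356 = 1.12466 + 0.67426 = 1.7989
n_f = 1/1.7989 = 0.5559

0.556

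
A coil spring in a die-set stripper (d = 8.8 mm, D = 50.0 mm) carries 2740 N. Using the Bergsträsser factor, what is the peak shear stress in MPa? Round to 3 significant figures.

642 MPa

Spring index C = D/d = 50.0/8.8 = 5.6818
K_B = (4C+2)/(4C−3) = 24.727/19.727 = 1.2535
τ₀ = 8FD/(πd³) = 8·2740·50.0/(π·8.8³) = 1.096e+06/2140.9 = 511.93 MPa
τ_max = K·τ₀ = 1.2535 × 511.93 = 641.68 MPa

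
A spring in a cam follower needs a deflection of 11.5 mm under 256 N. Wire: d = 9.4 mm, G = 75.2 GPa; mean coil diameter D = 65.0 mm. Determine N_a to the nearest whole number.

Required rate k = F/δ = 256/11.5 = 22.261 N/mm
N_a = Gd⁴/(8D³k) = (75.2×10³ × 9.4⁴)/(8 × 65.0³ × 22.261)
    = 5.87123e+08 / 4.89071e+07 = 12 → 12 coils

12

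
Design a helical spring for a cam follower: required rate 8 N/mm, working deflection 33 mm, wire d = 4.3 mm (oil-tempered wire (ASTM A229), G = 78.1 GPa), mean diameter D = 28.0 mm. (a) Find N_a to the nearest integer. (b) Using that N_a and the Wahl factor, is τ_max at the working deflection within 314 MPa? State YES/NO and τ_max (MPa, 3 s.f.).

(a) 19 coils; (b) YES, τ_max = 291 MPa

N_a = Gd⁴/(8D³k) = (78.1×10³)(4.3⁴)/(8·28.0³·8) = 19.01 → N_a = 19
Actual rate k = Gd⁴/(8D³·19) = 8.0022 N/mm
Working load F = kδ = 8.0022·33 = 264.07 N
C = 28.0/4.3 = 6.5116; K_W = (4C−1)/(4C−4)+0.615/C = 1.2305
τ_max = K_W·8FD/(πd³) = 1.2305·236.82 = 291.41 MPa
τ_max ≤ 314 MPa → acceptable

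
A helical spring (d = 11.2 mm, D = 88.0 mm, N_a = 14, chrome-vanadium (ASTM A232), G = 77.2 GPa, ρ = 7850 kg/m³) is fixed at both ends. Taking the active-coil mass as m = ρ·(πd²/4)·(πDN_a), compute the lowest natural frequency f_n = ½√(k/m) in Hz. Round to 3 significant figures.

k = Gd⁴/(8D³N_a) = (77.2×10³)(11.2⁴)/(8·88.0³·14) = 15.916 N/mm = 15916 N/m
Wire length L = πDN_a = π·88.0·14 = 3870.4 mm
m = ρ·(πd²/4)·L = 7850 × 98.52×10⁻⁶ m² × 3.8704 m = 2.9933 kg
f_n = ½√(k/m) = 0.5·√(15916/2.9933) = 0.5·√(5317) = 36.459 Hz

36.5 Hz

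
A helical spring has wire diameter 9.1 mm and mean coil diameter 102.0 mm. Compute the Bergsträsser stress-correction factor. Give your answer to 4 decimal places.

C = D/d = 102.0/9.1 = 11.2088
K_B = (4C+2)/(4C−3) = 46.835/41.835 = 1.1195

1.1195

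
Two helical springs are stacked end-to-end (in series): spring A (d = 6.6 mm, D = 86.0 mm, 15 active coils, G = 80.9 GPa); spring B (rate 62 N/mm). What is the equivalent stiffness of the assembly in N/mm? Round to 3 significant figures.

1.95 N/mm

k_A = Gd⁴/(8D³N_a) = (80.9×10³)(6.6⁴)/(8·86.0³·15) = 2.0112 N/mm
Series: 1/k_eq = 1/2.0112 + 1/62 = 0.51335; k_eq = 1.948 N/mm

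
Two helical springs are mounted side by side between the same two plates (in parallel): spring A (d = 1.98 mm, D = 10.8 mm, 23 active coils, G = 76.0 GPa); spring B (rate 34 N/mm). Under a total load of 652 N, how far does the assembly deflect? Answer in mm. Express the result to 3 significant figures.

k_A = Gd⁴/(8D³N_a) = (76.0×10³)(1.98⁴)/(8·10.8³·23) = 5.0395 N/mm
Parallel: k_eq = 5.0395 + 34 = 39.039 N/mm
δ = F/k_eq = 652/39.039 = 16.701 mm

16.7 mm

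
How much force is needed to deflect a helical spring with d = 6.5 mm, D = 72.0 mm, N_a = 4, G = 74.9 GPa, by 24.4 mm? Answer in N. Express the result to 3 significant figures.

k = Gd⁴/(8D³N_a) = (74.9×10³)(6.5⁴)/(8·72.0³·4) = 11.194 N/mm
F = k·δ = 11.194 × 24.4 = 273.14 N

273 N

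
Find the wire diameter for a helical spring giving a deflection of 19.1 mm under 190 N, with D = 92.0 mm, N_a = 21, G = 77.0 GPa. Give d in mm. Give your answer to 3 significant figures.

Required rate k = F/δ = 190/19.1 = 9.9476 N/mm
d = (8D³N_a·k / G)^(1/4) = (8·92.0³·21·9.9476 / (77.0×10³))^0.25
  = (16901)^0.25 = 11.4019 mm

11.4 mm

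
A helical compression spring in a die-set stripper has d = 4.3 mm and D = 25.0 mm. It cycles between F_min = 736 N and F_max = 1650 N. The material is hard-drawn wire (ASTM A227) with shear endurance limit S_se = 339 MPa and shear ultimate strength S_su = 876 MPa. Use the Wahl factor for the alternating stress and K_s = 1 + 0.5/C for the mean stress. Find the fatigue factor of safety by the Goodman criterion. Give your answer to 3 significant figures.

C = D/d = 25.0/4.3 = 5.8140; K_W = (4C−1)/(4C−4)+0.615/C = 1.2616; K_s = 1+0.5/C = 1.0860
F_a = (F_max−F_min)/2 = 457 N; F_m = (F_max+F_min)/2 = 1193 N
τ_a = K_W·8F_aD/(πd³) = 1.2616 × 365.92 = 461.64 MPa
τ_m = K_s·8F_mD/(πd³) = 1.0860 × 955.25 = 1037.4 MPa
Goodman: 1/n_f = τ_a/S_se + τ_m/S_su = 461.64/339 + 1037.4/876 = 1.36177 + 1.18424 = 2.546
n_f = 1/2.546 = 0.3928

0.393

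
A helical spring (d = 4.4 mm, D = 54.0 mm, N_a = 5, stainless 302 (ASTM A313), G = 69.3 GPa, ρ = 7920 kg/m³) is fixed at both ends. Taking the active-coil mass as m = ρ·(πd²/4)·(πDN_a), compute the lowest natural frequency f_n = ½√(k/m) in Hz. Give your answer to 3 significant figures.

100 Hz

k = Gd⁴/(8D³N_a) = (69.3×10³)(4.4⁴)/(8·54.0³·5) = 4.1238 N/mm = 4123.8 N/m
Wire length L = πDN_a = π·54.0·5 = 848.23 mm
m = ρ·(πd²/4)·L = 7920 × 15.205×10⁻⁶ m² × 0.84823 m = 0.10215 kg
f_n = ½√(k/m) = 0.5·√(4123.8/0.10215) = 0.5·√(40371) = 100.46 Hz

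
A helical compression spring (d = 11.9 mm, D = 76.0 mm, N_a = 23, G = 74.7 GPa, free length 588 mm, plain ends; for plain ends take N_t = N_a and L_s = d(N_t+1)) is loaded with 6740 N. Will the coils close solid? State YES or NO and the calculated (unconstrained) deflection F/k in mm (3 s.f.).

k = Gd⁴/(8D³N_a) = (74.7×10³)(11.9⁴)/(8·76.0³·23) = 18.546 N/mm
N_t = 23; L_s = 11.9·24 = 285.6 mm; δ_solid = L₀ − L_s = 588 − 285.6 = 302.4 mm
δ = F/k = 6740/18.546 = 363.42 mm
δ ≥ δ_solid → spring goes solid

YES, δ = 363 mm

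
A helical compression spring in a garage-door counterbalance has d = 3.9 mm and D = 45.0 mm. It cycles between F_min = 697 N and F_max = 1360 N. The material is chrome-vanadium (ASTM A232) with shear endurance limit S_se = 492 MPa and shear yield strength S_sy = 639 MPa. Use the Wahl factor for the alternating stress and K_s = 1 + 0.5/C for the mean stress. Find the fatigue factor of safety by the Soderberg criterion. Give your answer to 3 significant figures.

C = D/d = 45.0/3.9 = 11.5385; K_W = (4C−1)/(4C−4)+0.615/C = 1.1245; K_s = 1+0.5/C = 1.0433
F_a = (F_max−F_min)/2 = 331.5 N; F_m = (F_max+F_min)/2 = 1028.5 N
τ_a = K_W·8F_aD/(πd³) = 1.1245 × 640.39 = 720.09 MPa
τ_m = K_s·8F_mD/(πd³) = 1.0433 × 1986.8 = 2072.9 MPa
Soderberg: 1/n_f = τ_a/S_se + τ_m/S_sy = 720.09/492 + 2072.9/639 = 1.46361 + 3.24403 = 4.7076
n_f = 1/4.7076 = 0.2124

0.212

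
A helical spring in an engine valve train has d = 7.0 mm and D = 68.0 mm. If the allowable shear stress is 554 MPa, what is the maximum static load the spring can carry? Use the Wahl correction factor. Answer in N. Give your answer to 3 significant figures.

955 N

C = D/d = 68.0/7.0 = 9.7143
K_W = (4C−1)/(4C−4) + 0.615/C = 37.857/34.857 + 0.0633 = 1.1494
τ_max = K·8FD/(πd³) → F_max = τ_allow·πd³/(8DK)
F_max = 554·π·7.0³/(8·68.0·1.1494) = 5.9697e+05/625.26 = 954.76 N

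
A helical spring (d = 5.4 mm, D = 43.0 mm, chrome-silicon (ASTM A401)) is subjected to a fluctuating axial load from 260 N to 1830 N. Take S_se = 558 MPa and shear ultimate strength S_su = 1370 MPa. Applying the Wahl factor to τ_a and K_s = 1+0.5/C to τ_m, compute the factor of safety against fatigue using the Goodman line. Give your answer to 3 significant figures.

0.580

C = D/d = 43.0/5.4 = 7.9630; K_W = (4C−1)/(4C−4)+0.615/C = 1.1849; K_s = 1+0.5/C = 1.0628
F_a = (F_max−F_min)/2 = 785 N; F_m = (F_max+F_min)/2 = 1045 N
τ_a = K_W·8F_aD/(πd³) = 1.1849 × 545.88 = 646.84 MPa
τ_m = K_s·8F_mD/(πd³) = 1.0628 × 726.68 = 772.31 MPa
Goodman: 1/n_f = τ_a/S_se + τ_m/S_su = 646.84/558 + 772.31/1370 = 1.15921 + 0.56373 = 1.7229
n_f = 1/1.7229 = 0.5804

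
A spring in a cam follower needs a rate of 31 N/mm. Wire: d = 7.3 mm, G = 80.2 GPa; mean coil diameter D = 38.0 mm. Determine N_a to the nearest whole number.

17

N_a = Gd⁴/(8D³k) = (80.2×10³ × 7.3⁴)/(8 × 38.0³ × 31)
    = 2.27754e+08 / 1.36083e+07 = 16.74 → 17 coils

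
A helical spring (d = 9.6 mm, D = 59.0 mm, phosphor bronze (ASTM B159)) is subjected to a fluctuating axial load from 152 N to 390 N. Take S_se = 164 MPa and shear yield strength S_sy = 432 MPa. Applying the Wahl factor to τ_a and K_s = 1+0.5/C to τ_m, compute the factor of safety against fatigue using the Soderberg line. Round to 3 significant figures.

3.72

C = D/d = 59.0/9.6 = 6.1458; K_W = (4C−1)/(4C−4)+0.615/C = 1.2458; K_s = 1+0.5/C = 1.0814
F_a = (F_max−F_min)/2 = 119 N; F_m = (F_max+F_min)/2 = 271 N
τ_a = K_W·8F_aD/(πd³) = 1.2458 × 20.208 = 25.176 MPa
τ_m = K_s·8F_mD/(πd³) = 1.0814 × 46.02 = 49.764 MPa
Soderberg: 1/n_f = τ_a/S_se + τ_m/S_sy = 25.176/164 + 49.764/432 = 0.15351 + 0.11519 = 0.2687
n_f = 1/0.2687 = 3.722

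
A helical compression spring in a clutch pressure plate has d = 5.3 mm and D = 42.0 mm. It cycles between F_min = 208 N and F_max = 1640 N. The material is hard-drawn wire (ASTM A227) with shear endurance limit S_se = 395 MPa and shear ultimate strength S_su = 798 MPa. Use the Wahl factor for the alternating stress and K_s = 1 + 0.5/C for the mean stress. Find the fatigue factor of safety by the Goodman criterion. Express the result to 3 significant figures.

C = D/d = 42.0/5.3 = 7.9245; K_W = (4C−1)/(4C−4)+0.615/C = 1.1859; K_s = 1+0.5/C = 1.0631
F_a = (F_max−F_min)/2 = 716 N; F_m = (F_max+F_min)/2 = 924 N
τ_a = K_W·8F_aD/(πd³) = 1.1859 × 514.37 = 610 MPa
τ_m = K_s·8F_mD/(πd³) = 1.0631 × 663.79 = 705.68 MPa
Goodman: 1/n_f = τ_a/S_se + τ_m/S_su = 610/395 + 705.68/798 = 1.54430 + 0.88431 = 2.4286
n_f = 1/2.4286 = 0.4118

0.412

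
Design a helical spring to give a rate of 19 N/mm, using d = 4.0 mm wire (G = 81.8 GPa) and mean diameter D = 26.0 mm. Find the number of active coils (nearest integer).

N_a = Gd⁴/(8D³k) = (81.8×10³ × 4.0⁴)/(8 × 26.0³ × 19)
    = 2.09408e+07 / 2.67155e+06 = 7.838 → 8 coils

8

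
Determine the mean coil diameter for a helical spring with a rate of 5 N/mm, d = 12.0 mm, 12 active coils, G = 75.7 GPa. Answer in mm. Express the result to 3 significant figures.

D = (Gd⁴/(8N_a·k))^(1/3) = (75.7×10³·12.0⁴/(8·12·5))^(1/3)
  = (3.27024e+06)^(1/3) = 148.4317 mm

148 mm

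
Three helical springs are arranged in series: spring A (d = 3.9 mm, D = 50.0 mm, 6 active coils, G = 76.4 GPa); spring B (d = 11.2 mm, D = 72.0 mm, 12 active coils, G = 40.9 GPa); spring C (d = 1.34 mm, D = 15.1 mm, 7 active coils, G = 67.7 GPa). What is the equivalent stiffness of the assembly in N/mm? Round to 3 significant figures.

0.782 N/mm

k_A = Gd⁴/(8D³N_a) = (76.4×10³)(3.9⁴)/(8·50.0³·6) = 2.9458 N/mm
k_B = Gd⁴/(8D³N_a) = (40.9×10³)(11.2⁴)/(8·72.0³·12) = 17.961 N/mm
k_C = Gd⁴/(8D³N_a) = (67.7×10³)(1.34⁴)/(8·15.1³·7) = 1.1321 N/mm
Series: 1/k_eq = 1/2.9458 + 1/17.961 + 1/1.1321 = 1.2785; k_eq = 0.7822 N/mm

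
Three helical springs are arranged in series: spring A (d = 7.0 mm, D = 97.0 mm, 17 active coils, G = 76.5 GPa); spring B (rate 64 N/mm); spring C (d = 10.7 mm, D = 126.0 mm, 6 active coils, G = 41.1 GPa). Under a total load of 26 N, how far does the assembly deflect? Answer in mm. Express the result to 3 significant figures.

22.6 mm

k_A = Gd⁴/(8D³N_a) = (76.5×10³)(7.0⁴)/(8·97.0³·17) = 1.4798 N/mm
k_C = Gd⁴/(8D³N_a) = (41.1×10³)(10.7⁴)/(8·126.0³·6) = 5.6108 N/mm
Series: 1/k_eq = 1/1.4798 + 1/64 + 1/5.6108 = 0.86963; k_eq = 1.1499 N/mm
δ = F/k_eq = 26/1.1499 = 22.61 mm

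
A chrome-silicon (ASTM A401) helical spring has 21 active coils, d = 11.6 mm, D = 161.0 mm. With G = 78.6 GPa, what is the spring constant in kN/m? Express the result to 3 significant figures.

k = Gd⁴/(8D³N_a) = (78.6×10³ × 11.6⁴) / (8 × 161.0³ × 21)
  = 1.42316e+09 / 7.01111e+08 = 2.0299 N/mm

2.03 kN/m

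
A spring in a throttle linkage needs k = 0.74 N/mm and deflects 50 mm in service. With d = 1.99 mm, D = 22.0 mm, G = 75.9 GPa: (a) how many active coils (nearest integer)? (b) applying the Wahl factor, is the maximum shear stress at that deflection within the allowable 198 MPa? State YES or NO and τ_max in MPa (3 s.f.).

N_a = Gd⁴/(8D³k) = (75.9×10³)(1.99⁴)/(8·22.0³·0.74) = 18.88 → N_a = 19
Actual rate k = Gd⁴/(8D³·19) = 0.73543 N/mm
Working load F = kδ = 0.73543·50 = 36.772 N
C = 22.0/1.99 = 11.0553; K_W = (4C−1)/(4C−4)+0.615/C = 1.1302
τ_max = K_W·8FD/(πd³) = 1.1302·261.41 = 295.45 MPa
τ_max > 198 MPa → exceeds allowable

(a) 19 coils; (b) NO, τ_max = 295 MPa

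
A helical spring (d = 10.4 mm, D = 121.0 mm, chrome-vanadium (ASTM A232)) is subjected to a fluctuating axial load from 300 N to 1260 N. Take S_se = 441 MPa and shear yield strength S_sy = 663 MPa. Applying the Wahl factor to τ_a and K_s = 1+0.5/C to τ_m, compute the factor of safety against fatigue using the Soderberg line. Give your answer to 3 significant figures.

1.49

C = D/d = 121.0/10.4 = 11.6346; K_W = (4C−1)/(4C−4)+0.615/C = 1.1234; K_s = 1+0.5/C = 1.0430
F_a = (F_max−F_min)/2 = 480 N; F_m = (F_max+F_min)/2 = 780 N
τ_a = K_W·8F_aD/(πd³) = 1.1234 × 131.48 = 147.7 MPa
τ_m = K_s·8F_mD/(πd³) = 1.0430 × 213.66 = 222.84 MPa
Soderberg: 1/n_f = τ_a/S_se + τ_m/S_sy = 147.7/441 + 222.84/663 = 0.33493 + 0.33611 = 0.67104
n_f = 1/0.67104 = 1.49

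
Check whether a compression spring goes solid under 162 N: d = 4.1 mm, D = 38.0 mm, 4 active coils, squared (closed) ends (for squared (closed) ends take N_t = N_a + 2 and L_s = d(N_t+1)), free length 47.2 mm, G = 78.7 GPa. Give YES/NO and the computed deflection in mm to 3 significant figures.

k = Gd⁴/(8D³N_a) = (78.7×10³)(4.1⁴)/(8·38.0³·4) = 12.665 N/mm
N_t = 6; L_s = 4.1·7 = 28.7 mm; δ_solid = L₀ − L_s = 47.2 − 28.7 = 18.5 mm
δ = F/k = 162/12.665 = 12.791 mm
δ < δ_solid → spring does not go solid

NO, δ = 12.8 mm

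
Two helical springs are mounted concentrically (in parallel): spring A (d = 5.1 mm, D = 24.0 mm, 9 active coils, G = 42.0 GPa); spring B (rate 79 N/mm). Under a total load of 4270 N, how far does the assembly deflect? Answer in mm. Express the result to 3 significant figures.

k_A = Gd⁴/(8D³N_a) = (42.0×10³)(5.1⁴)/(8·24.0³·9) = 28.547 N/mm
Parallel: k_eq = 28.547 + 79 = 107.55 N/mm
δ = F/k_eq = 4270/107.55 = 39.703 mm

39.7 mm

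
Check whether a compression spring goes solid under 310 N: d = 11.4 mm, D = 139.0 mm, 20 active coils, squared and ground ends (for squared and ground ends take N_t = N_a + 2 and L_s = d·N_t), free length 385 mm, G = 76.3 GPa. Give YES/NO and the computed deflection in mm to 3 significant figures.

k = Gd⁴/(8D³N_a) = (76.3×10³)(11.4⁴)/(8·139.0³·20) = 2.999 N/mm
N_t = 22; L_s = 11.4·22 = 250.8 mm; δ_solid = L₀ − L_s = 385 − 250.8 = 134.2 mm
δ = F/k = 310/2.999 = 103.37 mm
δ < δ_solid → spring does not go solid

NO, δ = 103 mm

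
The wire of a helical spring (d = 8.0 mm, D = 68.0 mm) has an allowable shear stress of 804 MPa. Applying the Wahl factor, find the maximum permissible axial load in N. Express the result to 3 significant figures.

C = D/d = 68.0/8.0 = 8.5000
K_W = (4C−1)/(4C−4) + 0.615/C = 33.000/30.000 + 0.0724 = 1.1724
τ_max = K·8FD/(πd³) → F_max = τ_allow·πd³/(8DK)
F_max = 804·π·8.0³/(8·68.0·1.1724) = 1.2932e+06/637.76 = 2027.8 N

2030 N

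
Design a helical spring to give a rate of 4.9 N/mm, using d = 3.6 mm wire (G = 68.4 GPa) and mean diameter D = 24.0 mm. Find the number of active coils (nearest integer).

N_a = Gd⁴/(8D³k) = (68.4×10³ × 3.6⁴)/(8 × 24.0³ × 4.9)
    = 1.14886e+07 / 541901 = 21.2 → 21 coils

21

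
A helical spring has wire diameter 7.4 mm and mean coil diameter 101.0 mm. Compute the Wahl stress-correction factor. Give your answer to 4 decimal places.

C = D/d = 101.0/7.4 = 13.6486
K_W = (4C−1)/(4C−4) + 0.615/C = 53.595/50.595 + 0.0451 = 1.1044

1.1044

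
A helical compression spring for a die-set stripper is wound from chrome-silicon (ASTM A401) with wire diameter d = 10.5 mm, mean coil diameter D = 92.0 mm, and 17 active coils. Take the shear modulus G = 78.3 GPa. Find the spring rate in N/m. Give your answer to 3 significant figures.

k = Gd⁴/(8D³N_a) = (78.3×10³ × 10.5⁴) / (8 × 92.0³ × 17)
  = 9.51741e+08 / 1.05902e+08 = 8.987 N/mm = 8987 N/m

8990 N/m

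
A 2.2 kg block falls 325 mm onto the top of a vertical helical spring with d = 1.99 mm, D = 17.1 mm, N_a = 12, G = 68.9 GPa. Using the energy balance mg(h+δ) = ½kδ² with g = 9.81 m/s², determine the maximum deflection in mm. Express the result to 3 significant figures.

89.1 mm

k = Gd⁴/(8D³N_a) = (68.9×10³)(1.99⁴)/(8·17.1³·12) = 2.251 N/mm
W = mg = 2.2 × 9.81 = 21.582 N
½kδ² − Wδ − Wh = 0 → δ = (W + √(W² + 2kWh))/k
δ = (21.582 + √(465.78 + 31577.4))/2.251 = (21.582 + 179.01)/2.251 = 89.111 mm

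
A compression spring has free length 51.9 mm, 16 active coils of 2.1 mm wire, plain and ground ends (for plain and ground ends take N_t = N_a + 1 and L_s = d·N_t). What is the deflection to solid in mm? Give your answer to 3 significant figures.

N_t = 17; L_s = 2.1·17 = 35.7 mm
δ_solid = L₀ − L_s = 51.9 − 35.7 = 16.2 mm

16.2 mm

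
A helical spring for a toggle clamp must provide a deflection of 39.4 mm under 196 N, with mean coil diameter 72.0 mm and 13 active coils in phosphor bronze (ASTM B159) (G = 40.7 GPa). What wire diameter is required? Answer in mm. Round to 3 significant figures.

Required rate k = F/δ = 196/39.4 = 4.9746 N/mm
d = (8D³N_a·k / G)^(1/4) = (8·72.0³·13·4.9746 / (40.7×10³))^0.25
  = (4744.6)^0.25 = 8.2994 mm

8.30 mm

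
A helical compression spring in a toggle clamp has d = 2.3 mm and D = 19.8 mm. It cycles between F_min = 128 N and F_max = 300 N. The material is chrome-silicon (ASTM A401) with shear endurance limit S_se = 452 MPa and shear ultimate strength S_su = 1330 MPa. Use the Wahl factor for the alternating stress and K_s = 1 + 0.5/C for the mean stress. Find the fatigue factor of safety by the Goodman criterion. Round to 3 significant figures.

0.614

C = D/d = 19.8/2.3 = 8.6087; K_W = (4C−1)/(4C−4)+0.615/C = 1.1700; K_s = 1+0.5/C = 1.0581
F_a = (F_max−F_min)/2 = 86 N; F_m = (F_max+F_min)/2 = 214 N
τ_a = K_W·8F_aD/(πd³) = 1.1700 × 356.39 = 416.98 MPa
τ_m = K_s·8F_mD/(πd³) = 1.0581 × 886.82 = 938.33 MPa
Goodman: 1/n_f = τ_a/S_se + τ_m/S_su = 416.98/452 + 938.33/1330 = 0.92251 + 0.70551 = 1.628
n_f = 1/1.628 = 0.6142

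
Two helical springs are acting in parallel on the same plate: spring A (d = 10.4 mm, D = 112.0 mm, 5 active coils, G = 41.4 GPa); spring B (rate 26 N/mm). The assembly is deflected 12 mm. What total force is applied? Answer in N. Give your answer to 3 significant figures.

415 N

k_A = Gd⁴/(8D³N_a) = (41.4×10³)(10.4⁴)/(8·112.0³·5) = 8.6183 N/mm
Parallel: k_eq = 8.6183 + 26 = 34.618 N/mm
F = k_eq·δ = 34.618·12 = 415.42 N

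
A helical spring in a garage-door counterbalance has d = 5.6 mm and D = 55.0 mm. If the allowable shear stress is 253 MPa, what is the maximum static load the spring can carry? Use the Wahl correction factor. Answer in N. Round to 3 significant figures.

276 N

C = D/d = 55.0/5.6 = 9.8214
K_W = (4C−1)/(4C−4) + 0.615/C = 38.286/35.286 + 0.0626 = 1.1476
τ_max = K·8FD/(πd³) → F_max = τ_allow·πd³/(8DK)
F_max = 253·π·5.6³/(8·55.0·1.1476) = 1.3958e+05/504.96 = 276.42 N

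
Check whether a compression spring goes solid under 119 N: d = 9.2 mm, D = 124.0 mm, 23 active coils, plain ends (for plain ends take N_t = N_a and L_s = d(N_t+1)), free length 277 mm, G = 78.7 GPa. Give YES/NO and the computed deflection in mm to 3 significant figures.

k = Gd⁴/(8D³N_a) = (78.7×10³)(9.2⁴)/(8·124.0³·23) = 1.6071 N/mm
N_t = 23; L_s = 9.2·24 = 220.8 mm; δ_solid = L₀ − L_s = 277 − 220.8 = 56.2 mm
δ = F/k = 119/1.6071 = 74.046 mm
δ ≥ δ_solid → spring goes solid

YES, δ = 74.0 mm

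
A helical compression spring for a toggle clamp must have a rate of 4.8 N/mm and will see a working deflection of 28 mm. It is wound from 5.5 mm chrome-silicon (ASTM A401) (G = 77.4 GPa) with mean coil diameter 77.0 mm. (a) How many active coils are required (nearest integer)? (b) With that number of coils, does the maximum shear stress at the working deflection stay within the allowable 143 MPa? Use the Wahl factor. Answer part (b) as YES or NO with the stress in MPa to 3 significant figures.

(a) 4 coils; (b) NO, τ_max = 176 MPa

N_a = Gd⁴/(8D³k) = (77.4×10³)(5.5⁴)/(8·77.0³·4.8) = 4.04 → N_a = 4
Actual rate k = Gd⁴/(8D³·4) = 4.8481 N/mm
Working load F = kδ = 4.8481·28 = 135.75 N
C = 77.0/5.5 = 14.0000; K_W = (4C−1)/(4C−4)+0.615/C = 1.1016
τ_max = K_W·8FD/(πd³) = 1.1016·159.98 = 176.24 MPa
τ_max > 143 MPa → exceeds allowable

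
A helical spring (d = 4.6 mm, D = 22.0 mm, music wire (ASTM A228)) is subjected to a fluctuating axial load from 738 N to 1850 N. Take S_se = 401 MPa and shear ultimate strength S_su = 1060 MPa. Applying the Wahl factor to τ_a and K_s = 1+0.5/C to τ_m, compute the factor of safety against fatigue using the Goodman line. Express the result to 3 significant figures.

C = D/d = 22.0/4.6 = 4.7826; K_W = (4C−1)/(4C−4)+0.615/C = 1.3269; K_s = 1+0.5/C = 1.1045
F_a = (F_max−F_min)/2 = 556 N; F_m = (F_max+F_min)/2 = 1294 N
τ_a = K_W·8F_aD/(πd³) = 1.3269 × 320.01 = 424.61 MPa
τ_m = K_s·8F_mD/(πd³) = 1.1045 × 744.77 = 822.63 MPa
Goodman: 1/n_f = τ_a/S_se + τ_m/S_su = 424.61/401 + 822.63/1060 = 1.05888 + 0.77607 = 1.835
n_f = 1/1.835 = 0.545

0.545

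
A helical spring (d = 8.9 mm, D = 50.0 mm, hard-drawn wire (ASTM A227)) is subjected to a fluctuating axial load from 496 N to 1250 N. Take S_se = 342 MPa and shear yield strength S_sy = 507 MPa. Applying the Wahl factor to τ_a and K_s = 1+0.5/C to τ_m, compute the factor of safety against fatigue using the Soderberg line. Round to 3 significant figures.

1.69

C = D/d = 50.0/8.9 = 5.6180; K_W = (4C−1)/(4C−4)+0.615/C = 1.2719; K_s = 1+0.5/C = 1.0890
F_a = (F_max−F_min)/2 = 377 N; F_m = (F_max+F_min)/2 = 873 N
τ_a = K_W·8F_aD/(πd³) = 1.2719 × 68.09 = 86.602 MPa
τ_m = K_s·8F_mD/(πd³) = 1.0890 × 157.67 = 171.7 MPa
Soderberg: 1/n_f = τ_a/S_se + τ_m/S_sy = 86.602/342 + 171.7/507 = 0.25322 + 0.33867 = 0.59189
n_f = 1/0.59189 = 1.69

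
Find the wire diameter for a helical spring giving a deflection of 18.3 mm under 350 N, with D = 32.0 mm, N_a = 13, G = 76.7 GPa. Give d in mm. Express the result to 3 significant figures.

Required rate k = F/δ = 350/18.3 = 19.126 N/mm
d = (8D³N_a·k / G)^(1/4) = (8·32.0³·13·19.126 / (76.7×10³))^0.25
  = (849.78)^0.25 = 5.3992 mm

5.40 mm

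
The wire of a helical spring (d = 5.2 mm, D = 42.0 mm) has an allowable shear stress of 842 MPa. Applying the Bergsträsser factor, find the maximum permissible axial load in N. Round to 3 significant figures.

946 N

C = D/d = 42.0/5.2 = 8.0769
K_B = (4C+2)/(4C−3) = 34.308/29.308 = 1.1706
τ_max = K·8FD/(πd³) → F_max = τ_allow·πd³/(8DK)
F_max = 842·π·5.2³/(8·42.0·1.1706) = 3.7194e+05/393.32 = 945.63 N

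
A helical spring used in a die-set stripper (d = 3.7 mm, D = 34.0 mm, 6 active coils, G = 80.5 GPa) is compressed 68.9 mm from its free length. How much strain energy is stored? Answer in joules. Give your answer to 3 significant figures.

19.0 J

k = Gd⁴/(8D³N_a) = (80.5×10³)(3.7⁴)/(8·34.0³·6) = 7.997 N/mm
U = ½kδ² = 0.5 × 7.997 × 68.9² = 18982 N·mm = 18.982 J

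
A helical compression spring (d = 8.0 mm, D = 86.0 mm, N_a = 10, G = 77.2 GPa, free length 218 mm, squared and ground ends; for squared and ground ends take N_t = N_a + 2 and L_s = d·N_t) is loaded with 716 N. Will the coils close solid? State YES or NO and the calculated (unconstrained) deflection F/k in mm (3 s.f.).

k = Gd⁴/(8D³N_a) = (77.2×10³)(8.0⁴)/(8·86.0³·10) = 6.2143 N/mm
N_t = 12; L_s = 8.0·12 = 96 mm; δ_solid = L₀ − L_s = 218 − 96 = 122 mm
δ = F/k = 716/6.2143 = 115.22 mm
δ < δ_solid → spring does not go solid

NO, δ = 115 mm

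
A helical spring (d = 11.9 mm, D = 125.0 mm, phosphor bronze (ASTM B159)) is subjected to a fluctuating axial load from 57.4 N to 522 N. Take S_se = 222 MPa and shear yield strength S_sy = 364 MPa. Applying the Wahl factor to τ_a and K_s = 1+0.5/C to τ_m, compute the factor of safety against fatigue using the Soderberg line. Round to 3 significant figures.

C = D/d = 125.0/11.9 = 10.5042; K_W = (4C−1)/(4C−4)+0.615/C = 1.1375; K_s = 1+0.5/C = 1.0476
F_a = (F_max−F_min)/2 = 232.3 N; F_m = (F_max+F_min)/2 = 289.7 N
τ_a = K_W·8F_aD/(πd³) = 1.1375 × 43.879 = 49.911 MPa
τ_m = K_s·8F_mD/(πd³) = 1.0476 × 54.721 = 57.326 MPa
Soderberg: 1/n_f = τ_a/S_se + τ_m/S_sy = 49.911/222 + 57.326/364 = 0.22482 + 0.15749 = 0.38231
n_f = 1/0.38231 = 2.616

2.62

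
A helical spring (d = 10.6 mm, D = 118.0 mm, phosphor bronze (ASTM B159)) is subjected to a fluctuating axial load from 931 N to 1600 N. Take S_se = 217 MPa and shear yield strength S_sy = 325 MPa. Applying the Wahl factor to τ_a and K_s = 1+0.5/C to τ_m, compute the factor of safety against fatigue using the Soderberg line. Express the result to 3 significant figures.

0.682

C = D/d = 118.0/10.6 = 11.1321; K_W = (4C−1)/(4C−4)+0.615/C = 1.1293; K_s = 1+0.5/C = 1.0449
F_a = (F_max−F_min)/2 = 334.5 N; F_m = (F_max+F_min)/2 = 1265.5 N
τ_a = K_W·8F_aD/(πd³) = 1.1293 × 84.392 = 95.301 MPa
τ_m = K_s·8F_mD/(πd³) = 1.0449 × 319.28 = 333.62 MPa
Soderberg: 1/n_f = τ_a/S_se + τ_m/S_sy = 95.301/217 + 333.62/325 = 0.43918 + 1.02651 = 1.4657
n_f = 1/1.4657 = 0.6823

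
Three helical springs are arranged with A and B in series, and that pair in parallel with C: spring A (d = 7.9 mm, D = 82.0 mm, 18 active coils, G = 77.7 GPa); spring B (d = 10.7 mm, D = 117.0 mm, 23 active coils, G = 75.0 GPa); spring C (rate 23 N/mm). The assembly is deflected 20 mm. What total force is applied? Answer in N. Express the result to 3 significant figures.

k_A = Gd⁴/(8D³N_a) = (77.7×10³)(7.9⁴)/(8·82.0³·18) = 3.8118 N/mm
k_B = Gd⁴/(8D³N_a) = (75.0×10³)(10.7⁴)/(8·117.0³·23) = 3.336 N/mm
Springs A,B series: k_AB = 1/(1/3.8118+1/3.336) = 1.779 N/mm; parallel with C: k_eq = 1.779+23 = 24.779 N/mm
F = k_eq·δ = 24.779·20 = 495.58 N

496 N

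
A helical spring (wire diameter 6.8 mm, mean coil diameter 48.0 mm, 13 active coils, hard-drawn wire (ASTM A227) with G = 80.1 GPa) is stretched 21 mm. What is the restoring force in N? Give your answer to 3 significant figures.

313 N

k = Gd⁴/(8D³N_a) = (80.1×10³)(6.8⁴)/(8·48.0³·13) = 14.891 N/mm
F = k·δ = 14.891 × 21 = 312.7 N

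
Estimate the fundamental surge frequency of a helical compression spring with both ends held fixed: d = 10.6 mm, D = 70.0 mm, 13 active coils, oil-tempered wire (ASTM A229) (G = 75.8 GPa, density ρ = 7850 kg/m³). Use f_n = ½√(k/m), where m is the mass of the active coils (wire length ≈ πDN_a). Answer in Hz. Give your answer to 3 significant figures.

k = Gd⁴/(8D³N_a) = (75.8×10³)(10.6⁴)/(8·70.0³·13) = 26.827 N/mm = 26827 N/m
Wire length L = πDN_a = π·70.0·13 = 2858.8 mm
m = ρ·(πd²/4)·L = 7850 × 88.247×10⁻⁶ m² × 2.8588 m = 1.9804 kg
f_n = ½√(k/m) = 0.5·√(26827/1.9804) = 0.5·√(13546) = 58.193 Hz

58.2 Hz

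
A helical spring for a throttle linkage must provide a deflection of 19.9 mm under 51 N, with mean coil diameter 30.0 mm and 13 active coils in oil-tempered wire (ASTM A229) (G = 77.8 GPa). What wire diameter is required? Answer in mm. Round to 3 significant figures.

Required rate k = F/δ = 51/19.9 = 2.5628 N/mm
d = (8D³N_a·k / G)^(1/4) = (8·30.0³·13·2.5628 / (77.8×10³))^0.25
  = (92.498)^0.25 = 3.1012 mm

3.10 mm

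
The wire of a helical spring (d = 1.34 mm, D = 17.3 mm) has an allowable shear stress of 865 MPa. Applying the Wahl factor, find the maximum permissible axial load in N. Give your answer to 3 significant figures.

C = D/d = 17.3/1.34 = 12.9104
K_W = (4C−1)/(4C−4) + 0.615/C = 50.642/47.642 + 0.0476 = 1.1106
τ_max = K·8FD/(πd³) → F_max = τ_allow·πd³/(8DK)
F_max = 865·π·1.34³/(8·17.3·1.1106) = 6538.5/153.71 = 42.539 N

42.5 N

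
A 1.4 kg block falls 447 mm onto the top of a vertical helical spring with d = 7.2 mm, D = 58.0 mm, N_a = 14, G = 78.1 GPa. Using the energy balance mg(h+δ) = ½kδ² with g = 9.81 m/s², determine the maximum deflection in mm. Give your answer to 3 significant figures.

37.2 mm

k = Gd⁴/(8D³N_a) = (78.1×10³)(7.2⁴)/(8·58.0³·14) = 9.6046 N/mm
W = mg = 1.4 × 9.81 = 13.734 N
½kδ² − Wδ − Wh = 0 → δ = (W + √(W² + 2kWh))/k
δ = (13.734 + √(188.62 + 117927))/9.6046 = (13.734 + 343.68)/9.6046 = 37.213 mm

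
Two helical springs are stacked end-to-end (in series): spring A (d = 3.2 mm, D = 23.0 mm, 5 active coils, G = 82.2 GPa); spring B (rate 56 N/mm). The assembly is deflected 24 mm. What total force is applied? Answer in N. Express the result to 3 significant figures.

k_A = Gd⁴/(8D³N_a) = (82.2×10³)(3.2⁴)/(8·23.0³·5) = 17.71 N/mm
Series: 1/k_eq = 1/17.71 + 1/56 = 0.074321; k_eq = 13.455 N/mm
F = k_eq·δ = 13.455·24 = 322.92 N

323 N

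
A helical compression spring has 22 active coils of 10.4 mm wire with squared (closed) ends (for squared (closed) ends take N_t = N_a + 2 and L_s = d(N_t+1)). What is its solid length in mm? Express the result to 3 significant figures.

squared (closed) ends: N_t = N_a + 2 = 22 + 2 = 24
L_s = d·(N_t+1) = 10.4 × 25 = 260 mm

260 mm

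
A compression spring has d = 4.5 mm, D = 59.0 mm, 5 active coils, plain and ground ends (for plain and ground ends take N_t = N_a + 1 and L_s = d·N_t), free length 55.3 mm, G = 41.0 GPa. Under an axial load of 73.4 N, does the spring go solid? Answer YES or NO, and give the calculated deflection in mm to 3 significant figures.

k = Gd⁴/(8D³N_a) = (41.0×10³)(4.5⁴)/(8·59.0³·5) = 2.0465 N/mm
N_t = 6; L_s = 4.5·6 = 27 mm; δ_solid = L₀ − L_s = 55.3 − 27 = 28.3 mm
δ = F/k = 73.4/2.0465 = 35.866 mm
δ ≥ δ_solid → spring goes solid

YES, δ = 35.9 mm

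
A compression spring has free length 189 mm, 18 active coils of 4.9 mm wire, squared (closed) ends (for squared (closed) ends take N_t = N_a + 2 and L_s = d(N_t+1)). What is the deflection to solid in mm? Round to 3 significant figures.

N_t = 20; L_s = 4.9·21 = 102.9 mm
δ_solid = L₀ − L_s = 189 − 102.9 = 86.1 mm

86.1 mm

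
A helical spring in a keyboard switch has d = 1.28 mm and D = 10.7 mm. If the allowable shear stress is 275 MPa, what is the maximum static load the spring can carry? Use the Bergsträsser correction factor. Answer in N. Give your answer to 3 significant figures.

C = D/d = 10.7/1.28 = 8.3594
K_B = (4C+2)/(4C−3) = 35.438/30.438 = 1.1643
τ_max = K·8FD/(πd³) → F_max = τ_allow·πd³/(8DK)
F_max = 275·π·1.28³/(8·10.7·1.1643) = 1811.8/99.662 = 18.18 N

18.2 N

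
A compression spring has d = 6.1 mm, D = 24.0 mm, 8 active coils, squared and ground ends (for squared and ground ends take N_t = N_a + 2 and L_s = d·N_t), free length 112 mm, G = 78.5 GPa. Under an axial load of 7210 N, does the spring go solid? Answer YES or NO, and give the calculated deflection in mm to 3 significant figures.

k = Gd⁴/(8D³N_a) = (78.5×10³)(6.1⁴)/(8·24.0³·8) = 122.85 N/mm
N_t = 10; L_s = 6.1·10 = 61 mm; δ_solid = L₀ − L_s = 112 − 61 = 51 mm
δ = F/k = 7210/122.85 = 58.689 mm
δ ≥ δ_solid → spring goes solid

YES, δ = 58.7 mm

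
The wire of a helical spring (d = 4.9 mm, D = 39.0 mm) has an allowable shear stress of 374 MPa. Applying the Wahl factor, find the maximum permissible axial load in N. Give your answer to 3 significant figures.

C = D/d = 39.0/4.9 = 7.9592
K_W = (4C−1)/(4C−4) + 0.615/C = 30.837/27.837 + 0.0773 = 1.1850
τ_max = K·8FD/(πd³) → F_max = τ_allow·πd³/(8DK)
F_max = 374·π·4.9³/(8·39.0·1.1850) = 1.3823e+05/369.73 = 373.87 N

374 N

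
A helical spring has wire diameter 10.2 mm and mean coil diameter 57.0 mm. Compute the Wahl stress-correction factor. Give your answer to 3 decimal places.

C = D/d = 57.0/10.2 = 5.5882
K_W = (4C−1)/(4C−4) + 0.615/C = 21.353/18.353 + 0.1101 = 1.2735

1.274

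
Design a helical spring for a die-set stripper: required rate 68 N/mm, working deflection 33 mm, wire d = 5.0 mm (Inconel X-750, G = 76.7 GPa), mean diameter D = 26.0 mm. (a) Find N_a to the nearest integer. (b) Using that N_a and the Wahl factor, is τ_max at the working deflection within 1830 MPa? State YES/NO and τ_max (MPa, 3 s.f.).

(a) 5 coils; (b) YES, τ_max = 1550 MPa

N_a = Gd⁴/(8D³k) = (76.7×10³)(5.0⁴)/(8·26.0³·68) = 5.014 → N_a = 5
Actual rate k = Gd⁴/(8D³·5) = 68.186 N/mm
Working load F = kδ = 68.186·33 = 2250.1 N
C = 26.0/5.0 = 5.2000; K_W = (4C−1)/(4C−4)+0.615/C = 1.2968
τ_max = K_W·8FD/(πd³) = 1.2968·1191.8 = 1545.6 MPa
τ_max ≤ 1830 MPa → acceptable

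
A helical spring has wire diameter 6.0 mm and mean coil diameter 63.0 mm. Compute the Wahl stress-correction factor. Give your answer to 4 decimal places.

1.1375

C = D/d = 63.0/6.0 = 10.5000
K_W = (4C−1)/(4C−4) + 0.615/C = 41.000/38.000 + 0.0586 = 1.1375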